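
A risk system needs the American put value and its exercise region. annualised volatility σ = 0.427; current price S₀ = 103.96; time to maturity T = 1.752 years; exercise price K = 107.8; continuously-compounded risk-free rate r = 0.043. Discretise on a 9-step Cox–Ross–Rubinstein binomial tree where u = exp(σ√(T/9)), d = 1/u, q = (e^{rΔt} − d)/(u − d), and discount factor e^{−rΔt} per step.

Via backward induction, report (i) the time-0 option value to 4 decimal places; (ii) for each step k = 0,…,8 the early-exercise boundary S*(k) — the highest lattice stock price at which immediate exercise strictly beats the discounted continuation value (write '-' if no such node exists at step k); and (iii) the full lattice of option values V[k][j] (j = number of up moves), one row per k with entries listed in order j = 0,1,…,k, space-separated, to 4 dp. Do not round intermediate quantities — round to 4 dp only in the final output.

Δt=0.19467  u=1.20731  d=0.82829  q=0.47522  discount=0.99166
step 9 (expiry): payoffs max(K−S,0) = 88.7239 79.9947 67.2708 48.7245 21.6914 0.0000 0.0000 0.0000 0.0000 0.0000
step 8: (k=8,j=0): S=23.0308, (K−S)⁺=84.7692, hold=83.8706 ⇒ V=84.7692 exercise | (k=8,j=1): S=33.5697, (K−S)⁺=74.2303, hold=73.3317 ⇒ V=74.2303 exercise | (k=8,j=2): S=48.9314, (K−S)⁺=58.8686, hold=57.9700 ⇒ V=58.8686 exercise | (k=8,j=3): S=71.3225, (K−S)⁺=36.4775, hold=35.5789 ⇒ V=36.4775 exercise | (k=8,j=4): S=103.9600, (K−S)⁺=3.8400, hold=11.2884 ⇒ V=11.2884 continue | (k=8,j=5): S=151.5325, (K−S)⁺=0.0000, hold=0.0000 ⇒ V=0.0000 continue | (k=8,j=6): S=220.8743, (K−S)⁺=0.0000, hold=0.0000 ⇒ V=0.0000 continue | (k=8,j=7): S=321.9471, (K−S)⁺=0.0000, hold=0.0000 ⇒ V=0.0000 continue | (k=8,j=8): S=469.2713, (K−S)⁺=0.0000, hold=0.0000 ⇒ V=0.0000 continue  boundary S*=71.3225
step 7: (k=7,j=0): S=27.8053, (K−S)⁺=79.9947, hold=79.0961 ⇒ V=79.9947 exercise | (k=7,j=1): S=40.5292, (K−S)⁺=67.2708, hold=66.3722 ⇒ V=67.2708 exercise | (k=7,j=2): S=59.0755, (K−S)⁺=48.7245, hold=47.8259 ⇒ V=48.7245 exercise | (k=7,j=3): S=86.1086, (K−S)⁺=21.6914, hold=24.3029 ⇒ V=24.3029 continue | (k=7,j=4): S=125.5122, (K−S)⁺=0.0000, hold=5.8746 ⇒ V=5.8746 continue | (k=7,j=5): S=182.9471, (K−S)⁺=0.0000, hold=0.0000 ⇒ V=0.0000 continue | (k=7,j=6): S=266.6643, (K−S)⁺=0.0000, hold=0.0000 ⇒ V=0.0000 continue | (k=7,j=7): S=388.6908, (K−S)⁺=0.0000, hold=0.0000 ⇒ V=0.0000 continue  boundary S*=59.0755
step 6: (k=6,j=0): S=33.5697, (K−S)⁺=74.2303, hold=73.3317 ⇒ V=74.2303 exercise | (k=6,j=1): S=48.9314, (K−S)⁺=58.8686, hold=57.9700 ⇒ V=58.8686 exercise | (k=6,j=2): S=71.3225, (K−S)⁺=36.4775, hold=36.8095 ⇒ V=36.8095 continue | (k=6,j=3): S=103.9600, (K−S)⁺=3.8400, hold=15.4159 ⇒ V=15.4159 continue | (k=6,j=4): S=151.5325, (K−S)⁺=0.0000, hold=3.0572 ⇒ V=3.0572 continue | (k=6,j=5): S=220.8743, (K−S)⁺=0.0000, hold=0.0000 ⇒ V=0.0000 continue | (k=6,j=6): S=321.9471, (K−S)⁺=0.0000, hold=0.0000 ⇒ V=0.0000 continue  boundary S*=48.9314
step 5: (k=5,j=0): S=40.5292, (K−S)⁺=67.2708, hold=66.3722 ⇒ V=67.2708 exercise | (k=5,j=1): S=59.0755, (K−S)⁺=48.7245, hold=47.9824 ⇒ V=48.7245 exercise | (k=5,j=2): S=86.1086, (K−S)⁺=21.6914, hold=26.4208 ⇒ V=26.4208 continue | (k=5,j=3): S=125.5122, (K−S)⁺=0.0000, hold=9.4633 ⇒ V=9.4633 continue | (k=5,j=4): S=182.9471, (K−S)⁺=0.0000, hold=1.5910 ⇒ V=1.5910 continue | (k=5,j=5): S=266.6643, (K−S)⁺=0.0000, hold=0.0000 ⇒ V=0.0000 continue  boundary S*=59.0755
step 4: (k=4,j=0): S=48.9314, (K−S)⁺=58.8686, hold=57.9700 ⇒ V=58.8686 exercise | (k=4,j=1): S=71.3225, (K−S)⁺=36.4775, hold=37.8076 ⇒ V=37.8076 continue | (k=4,j=2): S=103.9600, (K−S)⁺=3.8400, hold=18.2092 ⇒ V=18.2092 continue | (k=4,j=3): S=151.5325, (K−S)⁺=0.0000, hold=5.6745 ⇒ V=5.6745 continue | (k=4,j=4): S=220.8743, (K−S)⁺=0.0000, hold=0.8280 ⇒ V=0.8280 continue  boundary S*=48.9314
step 3: (k=3,j=0): S=59.0755, (K−S)⁺=48.7245, hold=48.4528 ⇒ V=48.7245 exercise | (k=3,j=1): S=86.1086, (K−S)⁺=21.6914, hold=28.2566 ⇒ V=28.2566 continue | (k=3,j=2): S=125.5122, (K−S)⁺=0.0000, hold=12.1504 ⇒ V=12.1504 continue | (k=3,j=3): S=182.9471, (K−S)⁺=0.0000, hold=3.3433 ⇒ V=3.3433 continue  boundary S*=59.0755
step 2: (k=2,j=0): S=71.3225, (K−S)⁺=36.4775, hold=38.6728 ⇒ V=38.6728 continue | (k=2,j=1): S=103.9600, (K−S)⁺=3.8400, hold=20.4309 ⇒ V=20.4309 continue | (k=2,j=2): S=151.5325, (K−S)⁺=0.0000, hold=7.8987 ⇒ V=7.8987 continue  boundary S*=-
step 1: (k=1,j=0): S=86.1086, (K−S)⁺=21.6914, hold=29.7538 ⇒ V=29.7538 continue | (k=1,j=1): S=125.5122, (K−S)⁺=0.0000, hold=14.3547 ⇒ V=14.3547 continue  boundary S*=-
step 0: (k=0,j=0): S=103.9600, (K−S)⁺=3.8400, hold=22.2489 ⇒ V=22.2489 continue  boundary S*=-

price = 22.2489
boundary = - - - 59.0755 48.9314 59.0755 48.9314 59.0755 71.3225
tree:
22.2489
29.7538 14.3547
38.6728 20.4309 7.8987
48.7245 28.2566 12.1504 3.3433
58.8686 37.8076 18.2092 5.6745 0.8280
67.2708 48.7245 26.4208 9.4633 1.5910 0.0000
74.2303 58.8686 36.8095 15.4159 3.0572 0.0000 0.0000
79.9947 67.2708 48.7245 24.3029 5.8746 0.0000 0.0000 0.0000
84.7692 74.2303 58.8686 36.4775 11.2884 0.0000 0.0000 0.0000 0.0000
88.7239 79.9947 67.2708 48.7245 21.6914 0.0000 0.0000 0.0000 0.0000 0.0000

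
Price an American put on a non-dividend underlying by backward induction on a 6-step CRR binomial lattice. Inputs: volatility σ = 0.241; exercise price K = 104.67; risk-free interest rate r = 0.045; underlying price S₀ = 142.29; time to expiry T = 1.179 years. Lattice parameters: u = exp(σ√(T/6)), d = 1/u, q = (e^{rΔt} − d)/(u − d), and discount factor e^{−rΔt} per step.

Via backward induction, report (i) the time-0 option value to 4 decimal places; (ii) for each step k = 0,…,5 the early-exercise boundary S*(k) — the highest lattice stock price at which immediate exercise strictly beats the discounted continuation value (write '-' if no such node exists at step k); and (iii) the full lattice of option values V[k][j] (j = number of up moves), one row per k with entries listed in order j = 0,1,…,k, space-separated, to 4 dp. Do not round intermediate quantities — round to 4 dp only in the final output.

price = 1.3256
boundary = - - - - - 83.4052
tree:
1.3256
2.4326 0.3051
4.3849 0.6345 0.0000
7.7179 1.3193 0.0000 0.0000
13.1374 2.7433 0.0000 0.0000 0.0000
21.2648 5.7043 0.0000 0.0000 0.0000 0.0000
29.7156 11.8611 0.0000 0.0000 0.0000 0.0000 0.0000

Δt=0.19650  u=1.11275  d=0.89868  q=0.51481  discount=0.99120
step 6 (expiry): payoffs max(K−S,0) = 29.7156 11.8611 0.0000 0.0000 0.0000 0.0000 0.0000
step 5: (k=5,j=0): S=83.4052, (K−S)⁺=21.2648, hold=20.3433 ⇒ V=21.2648 exercise | (k=5,j=1): S=103.2727, (K−S)⁺=1.3973, hold=5.7043 ⇒ V=5.7043 continue | (k=5,j=2): S=127.8728, (K−S)⁺=0.0000, hold=0.0000 ⇒ V=0.0000 continue | (k=5,j=3): S=158.3327, (K−S)⁺=0.0000, hold=0.0000 ⇒ V=0.0000 continue | (k=5,j=4): S=196.0483, (K−S)⁺=0.0000, hold=0.0000 ⇒ V=0.0000 continue | (k=5,j=5): S=242.7479, (K−S)⁺=0.0000, hold=0.0000 ⇒ V=0.0000 continue  boundary S*=83.4052
step 4: (k=4,j=0): S=92.8089, (K−S)⁺=11.8611, hold=13.1374 ⇒ V=13.1374 continue | (k=4,j=1): S=114.9164, (K−S)⁺=0.0000, hold=2.7433 ⇒ V=2.7433 continue | (k=4,j=2): S=142.2900, (K−S)⁺=0.0000, hold=0.0000 ⇒ V=0.0000 continue | (k=4,j=3): S=176.1841, (K−S)⁺=0.0000, hold=0.0000 ⇒ V=0.0000 continue | (k=4,j=4): S=218.1520, (K−S)⁺=0.0000, hold=0.0000 ⇒ V=0.0000 continue  boundary S*=-
step 3: (k=3,j=0): S=103.2727, (K−S)⁺=1.3973, hold=7.7179 ⇒ V=7.7179 continue | (k=3,j=1): S=127.8728, (K−S)⁺=0.0000, hold=1.3193 ⇒ V=1.3193 continue | (k=3,j=2): S=158.3327, (K−S)⁺=0.0000, hold=0.0000 ⇒ V=0.0000 continue | (k=3,j=3): S=196.0483, (K−S)⁺=0.0000, hold=0.0000 ⇒ V=0.0000 continue  boundary S*=-
step 2: (k=2,j=0): S=114.9164, (K−S)⁺=0.0000, hold=4.3849 ⇒ V=4.3849 continue | (k=2,j=1): S=142.2900, (K−S)⁺=0.0000, hold=0.6345 ⇒ V=0.6345 continue | (k=2,j=2): S=176.1841, (K−S)⁺=0.0000, hold=0.0000 ⇒ V=0.0000 continue  boundary S*=-
step 1: (k=1,j=0): S=127.8728, (K−S)⁺=0.0000, hold=2.4326 ⇒ V=2.4326 continue | (k=1,j=1): S=158.3327, (K−S)⁺=0.0000, hold=0.3051 ⇒ V=0.3051 continue  boundary S*=-
step 0: (k=0,j=0): S=142.2900, (K−S)⁺=0.0000, hold=1.3256 ⇒ V=1.3256 continue  boundary S*=-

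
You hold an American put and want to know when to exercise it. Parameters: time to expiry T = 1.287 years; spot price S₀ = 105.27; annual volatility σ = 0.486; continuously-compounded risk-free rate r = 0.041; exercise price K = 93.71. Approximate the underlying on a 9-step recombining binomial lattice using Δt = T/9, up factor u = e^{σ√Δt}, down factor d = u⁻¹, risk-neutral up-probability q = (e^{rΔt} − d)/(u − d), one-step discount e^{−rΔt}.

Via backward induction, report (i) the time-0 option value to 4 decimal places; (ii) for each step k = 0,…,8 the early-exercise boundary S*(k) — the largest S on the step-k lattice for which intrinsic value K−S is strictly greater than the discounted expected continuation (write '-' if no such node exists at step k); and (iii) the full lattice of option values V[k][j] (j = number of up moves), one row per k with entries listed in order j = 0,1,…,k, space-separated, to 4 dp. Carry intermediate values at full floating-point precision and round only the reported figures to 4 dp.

Δt=0.14300, u=1.20175, d=0.83212, q=0.47009, disc=e^(-rΔt)=0.99415
k=9 terminal: V=max(K-S,0) → 73.5745 64.6300 51.7123 33.0563 6.1131 0.0000 0.0000 0.0000 0.0000 0.0000
k=8: j=0 S=24.1980 intr=69.5120 cont=68.9642 V=69.5120[EX]; j=1 S=34.9470 intr=58.7630 cont=58.2152 V=58.7630[EX]; j=2 S=50.4710 intr=43.2390 cont=42.6912 V=43.2390[EX]; j=3 S=72.8909 intr=20.8191 cont=20.2713 V=20.8191[EX]; j=4 S=105.2700 intr=0.0000 cont=3.2204 V=3.2204[hold]; j=5 S=152.0324 intr=0.0000 cont=0.0000 V=0.0000[hold]; j=6 S=219.5673 intr=0.0000 cont=0.0000 V=0.0000[hold]; j=7 S=317.1021 intr=0.0000 cont=0.0000 V=0.0000[hold]; j=8 S=457.9632 intr=0.0000 cont=0.0000 V=0.0000[hold]  S*(8)=72.8909
k=7: j=0 S=29.0800 intr=64.6300 cont=64.0822 V=64.6300[EX]; j=1 S=41.9977 intr=51.7123 cont=51.1645 V=51.7123[EX]; j=2 S=60.6537 intr=33.0563 cont=32.5085 V=33.0563[EX]; j=3 S=87.5969 intr=6.1131 cont=12.4728 V=12.4728[hold]; j=4 S=126.5087 intr=0.0000 cont=1.6966 V=1.6966[hold]; j=5 S=182.7056 intr=0.0000 cont=0.0000 V=0.0000[hold]; j=6 S=263.8660 intr=0.0000 cont=0.0000 V=0.0000[hold]; j=7 S=381.0789 intr=0.0000 cont=0.0000 V=0.0000[hold]  S*(7)=60.6537
k=6: j=0 S=34.9470 intr=58.7630 cont=58.2152 V=58.7630[EX]; j=1 S=50.4710 intr=43.2390 cont=42.6912 V=43.2390[EX]; j=2 S=72.8909 intr=20.8191 cont=23.2435 V=23.2435[hold]; j=3 S=105.2700 intr=0.0000 cont=7.3637 V=7.3637[hold]; j=4 S=152.0324 intr=0.0000 cont=0.8938 V=0.8938[hold]; j=5 S=219.5673 intr=0.0000 cont=0.0000 V=0.0000[hold]; j=6 S=317.1021 intr=0.0000 cont=0.0000 V=0.0000[hold]  S*(6)=50.4710
k=5: j=0 S=41.9977 intr=51.7123 cont=51.1645 V=51.7123[EX]; j=1 S=60.6537 intr=33.0563 cont=33.6415 V=33.6415[hold]; j=2 S=87.5969 intr=6.1131 cont=15.6863 V=15.6863[hold]; j=3 S=126.5087 intr=0.0000 cont=4.2970 V=4.2970[hold]; j=4 S=182.7056 intr=0.0000 cont=0.4708 V=0.4708[hold]; j=5 S=263.8660 intr=0.0000 cont=0.0000 V=0.0000[hold]  S*(5)=41.9977
k=4: j=0 S=50.4710 intr=43.2390 cont=42.9647 V=43.2390[EX]; j=1 S=72.8909 intr=20.8191 cont=25.0536 V=25.0536[hold]; j=2 S=105.2700 intr=0.0000 cont=10.2719 V=10.2719[hold]; j=3 S=152.0324 intr=0.0000 cont=2.4837 V=2.4837[hold]; j=4 S=219.5673 intr=0.0000 cont=0.2480 V=0.2480[hold]  S*(4)=50.4710
k=3: j=0 S=60.6537 intr=33.0563 cont=34.4874 V=34.4874[hold]; j=1 S=87.5969 intr=6.1131 cont=17.9990 V=17.9990[hold]; j=2 S=126.5087 intr=0.0000 cont=6.5721 V=6.5721[hold]; j=3 S=182.7056 intr=0.0000 cont=1.4244 V=1.4244[hold]  S*(3)=-
k=2: j=0 S=72.8909 intr=20.8191 cont=26.5801 V=26.5801[hold]; j=1 S=105.2700 intr=0.0000 cont=12.5535 V=12.5535[hold]; j=2 S=152.0324 intr=0.0000 cont=4.1279 V=4.1279[hold]  S*(2)=-
k=1: j=0 S=87.5969 intr=6.1131 cont=19.8694 V=19.8694[hold]; j=1 S=126.5087 intr=0.0000 cont=8.5425 V=8.5425[hold]  S*(1)=-
k=0: j=0 S=105.2700 intr=0.0000 cont=14.4597 V=14.4597[hold]  S*(0)=-

price = 14.4597
boundary = - - - - 50.4710 41.9977 50.4710 60.6537 72.8909
tree:
14.4597
19.8694 8.5425
26.5801 12.5535 4.1279
34.4874 17.9990 6.5721 1.4244
43.2390 25.0536 10.2719 2.4837 0.2480
51.7123 33.6415 15.6863 4.2970 0.4708 0.0000
58.7630 43.2390 23.2435 7.3637 0.8938 0.0000 0.0000
64.6300 51.7123 33.0563 12.4728 1.6966 0.0000 0.0000 0.0000
69.5120 58.7630 43.2390 20.8191 3.2204 0.0000 0.0000 0.0000 0.0000
73.5745 64.6300 51.7123 33.0563 6.1131 0.0000 0.0000 0.0000 0.0000 0.0000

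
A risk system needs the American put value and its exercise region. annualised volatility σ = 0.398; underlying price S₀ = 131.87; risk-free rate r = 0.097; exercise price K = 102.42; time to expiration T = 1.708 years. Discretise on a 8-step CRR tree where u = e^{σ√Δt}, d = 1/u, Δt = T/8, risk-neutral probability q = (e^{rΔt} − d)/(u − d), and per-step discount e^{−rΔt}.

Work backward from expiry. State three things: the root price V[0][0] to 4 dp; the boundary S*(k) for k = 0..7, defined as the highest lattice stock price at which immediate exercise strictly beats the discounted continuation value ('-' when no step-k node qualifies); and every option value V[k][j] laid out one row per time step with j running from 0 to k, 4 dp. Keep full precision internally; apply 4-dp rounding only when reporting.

price = 7.5956
boundary = - - - - 63.1944 52.5790 63.1944 75.9531
tree:
7.5956
11.9643 3.7217
18.3549 6.3325 1.3730
27.3083 10.5295 2.5712 0.2814
39.2256 17.0106 4.7522 0.5872 0.0000
49.8410 26.4791 8.6369 1.2253 0.0000 0.0000
58.6733 39.2256 15.3530 2.5568 0.0000 0.0000 0.0000
66.0219 49.8410 26.4669 5.3351 0.0000 0.0000 0.0000 0.0000
72.1361 58.6733 39.2256 11.1323 0.0000 0.0000 0.0000 0.0000 0.0000

Δt=0.21350  u=1.20190  d=0.83202  q=0.51073  discount=0.97950
step 8 (expiry): payoffs max(K−S,0) = 72.1361 58.6733 39.2256 11.1323 0.0000 0.0000 0.0000 0.0000 0.0000
step 7: (k=7,j=0): S=36.3981, (K−S)⁺=66.0219, hold=63.9227 ⇒ V=66.0219 exercise | (k=7,j=1): S=52.5790, (K−S)⁺=49.8410, hold=47.7418 ⇒ V=49.8410 exercise | (k=7,j=2): S=75.9531, (K−S)⁺=26.4669, hold=24.3676 ⇒ V=26.4669 exercise | (k=7,j=3): S=109.7183, (K−S)⁺=0.0000, hold=5.3351 ⇒ V=5.3351 continue | (k=7,j=4): S=158.4940, (K−S)⁺=0.0000, hold=0.0000 ⇒ V=0.0000 continue | (k=7,j=5): S=228.9530, (K−S)⁺=0.0000, hold=0.0000 ⇒ V=0.0000 continue | (k=7,j=6): S=330.7349, (K−S)⁺=0.0000, hold=0.0000 ⇒ V=0.0000 continue | (k=7,j=7): S=477.7643, (K−S)⁺=0.0000, hold=0.0000 ⇒ V=0.0000 continue  boundary S*=75.9531
step 6: (k=6,j=0): S=43.7467, (K−S)⁺=58.6733, hold=56.5741 ⇒ V=58.6733 exercise | (k=6,j=1): S=63.1944, (K−S)⁺=39.2256, hold=37.1263 ⇒ V=39.2256 exercise | (k=6,j=2): S=91.2877, (K−S)⁺=11.1323, hold=15.3530 ⇒ V=15.3530 continue | (k=6,j=3): S=131.8700, (K−S)⁺=0.0000, hold=2.5568 ⇒ V=2.5568 continue | (k=6,j=4): S=190.4933, (K−S)⁺=0.0000, hold=0.0000 ⇒ V=0.0000 continue | (k=6,j=5): S=275.1777, (K−S)⁺=0.0000, hold=0.0000 ⇒ V=0.0000 continue | (k=6,j=6): S=397.5089, (K−S)⁺=0.0000, hold=0.0000 ⇒ V=0.0000 continue  boundary S*=63.1944
step 5: (k=5,j=0): S=52.5790, (K−S)⁺=49.8410, hold=47.7418 ⇒ V=49.8410 exercise | (k=5,j=1): S=75.9531, (K−S)⁺=26.4669, hold=26.4791 ⇒ V=26.4791 continue | (k=5,j=2): S=109.7183, (K−S)⁺=0.0000, hold=8.6369 ⇒ V=8.6369 continue | (k=5,j=3): S=158.4940, (K−S)⁺=0.0000, hold=1.2253 ⇒ V=1.2253 continue | (k=5,j=4): S=228.9530, (K−S)⁺=0.0000, hold=0.0000 ⇒ V=0.0000 continue | (k=5,j=5): S=330.7349, (K−S)⁺=0.0000, hold=0.0000 ⇒ V=0.0000 continue  boundary S*=52.5790
step 4: (k=4,j=0): S=63.1944, (K−S)⁺=39.2256, hold=37.1324 ⇒ V=39.2256 exercise | (k=4,j=1): S=91.2877, (K−S)⁺=11.1323, hold=17.0106 ⇒ V=17.0106 continue | (k=4,j=2): S=131.8700, (K−S)⁺=0.0000, hold=4.7522 ⇒ V=4.7522 continue | (k=4,j=3): S=190.4933, (K−S)⁺=0.0000, hold=0.5872 ⇒ V=0.5872 continue | (k=4,j=4): S=275.1777, (K−S)⁺=0.0000, hold=0.0000 ⇒ V=0.0000 continue  boundary S*=63.1944
step 3: (k=3,j=0): S=75.9531, (K−S)⁺=26.4669, hold=27.3083 ⇒ V=27.3083 continue | (k=3,j=1): S=109.7183, (K−S)⁺=0.0000, hold=10.5295 ⇒ V=10.5295 continue | (k=3,j=2): S=158.4940, (K−S)⁺=0.0000, hold=2.5712 ⇒ V=2.5712 continue | (k=3,j=3): S=228.9530, (K−S)⁺=0.0000, hold=0.2814 ⇒ V=0.2814 continue  boundary S*=-
step 2: (k=2,j=0): S=91.2877, (K−S)⁺=11.1323, hold=18.3549 ⇒ V=18.3549 continue | (k=2,j=1): S=131.8700, (K−S)⁺=0.0000, hold=6.3325 ⇒ V=6.3325 continue | (k=2,j=2): S=190.4933, (K−S)⁺=0.0000, hold=1.3730 ⇒ V=1.3730 continue  boundary S*=-
step 1: (k=1,j=0): S=109.7183, (K−S)⁺=0.0000, hold=11.9643 ⇒ V=11.9643 continue | (k=1,j=1): S=158.4940, (K−S)⁺=0.0000, hold=3.7217 ⇒ V=3.7217 continue  boundary S*=-
step 0: (k=0,j=0): S=131.8700, (K−S)⁺=0.0000, hold=7.5956 ⇒ V=7.5956 continue  boundary S*=-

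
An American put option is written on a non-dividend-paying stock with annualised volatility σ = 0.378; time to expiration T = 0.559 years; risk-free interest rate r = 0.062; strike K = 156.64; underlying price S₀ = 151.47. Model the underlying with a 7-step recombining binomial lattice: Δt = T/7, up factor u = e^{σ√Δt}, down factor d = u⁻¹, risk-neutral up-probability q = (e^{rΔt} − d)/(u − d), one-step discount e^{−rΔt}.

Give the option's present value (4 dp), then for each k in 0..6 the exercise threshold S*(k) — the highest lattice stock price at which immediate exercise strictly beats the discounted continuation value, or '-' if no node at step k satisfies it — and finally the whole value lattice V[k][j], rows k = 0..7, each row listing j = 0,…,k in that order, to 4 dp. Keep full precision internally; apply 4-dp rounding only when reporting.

price = 17.9438
boundary = - - - 109.9395 98.8014 109.9395 122.3333
tree:
17.9438
25.5905 10.3688
35.2554 16.0457 4.7158
46.7005 24.0017 8.1381 1.2926
57.8386 34.3978 13.6995 2.5799 0.0000
67.8484 46.7005 22.2659 5.1495 0.0000 0.0000
76.8440 57.8386 34.3067 10.2784 0.0000 0.0000 0.0000
84.9283 67.8484 46.7005 20.5157 0.0000 0.0000 0.0000 0.0000

params: Δt=0.07986 u=1.11273 d=0.89869 q=0.49651 e^(-rΔt)=0.99506
t_7 payoffs: 84.9283 67.8484 46.7005 20.5157 0.0000 0.0000 0.0000 0.0000
t_6: node(6,0) S=79.7960 payoff=76.8440 vs cont=76.0704 → 76.8440 [stop]  node(6,1) S=98.8014 payoff=57.8386 vs cont=57.0650 → 57.8386 [stop]  node(6,2) S=122.3333 payoff=34.3067 vs cont=33.5330 → 34.3067 [stop]  node(6,3) S=151.4700 payoff=5.1700 vs cont=10.2784 → 10.2784 [wait]  node(6,4) S=187.5463 payoff=0.0000 vs cont=0.0000 → 0.0000 [wait]  node(6,5) S=232.2150 payoff=0.0000 vs cont=0.0000 → 0.0000 [wait]  node(6,6) S=287.5227 payoff=0.0000 vs cont=0.0000 → 0.0000 [wait]  ⇒ S*(6)=122.3333
t_5: node(5,0) S=88.7916 payoff=67.8484 vs cont=67.0747 → 67.8484 [stop]  node(5,1) S=109.9395 payoff=46.7005 vs cont=45.9268 → 46.7005 [stop]  node(5,2) S=136.1243 payoff=20.5157 vs cont=22.2659 → 22.2659 [wait]  node(5,3) S=168.5456 payoff=0.0000 vs cont=5.1495 → 5.1495 [wait]  node(5,4) S=208.6889 payoff=0.0000 vs cont=0.0000 → 0.0000 [wait]  node(5,5) S=258.3933 payoff=0.0000 vs cont=0.0000 → 0.0000 [wait]  ⇒ S*(5)=109.9395
t_4: node(4,0) S=98.8014 payoff=57.8386 vs cont=57.0650 → 57.8386 [stop]  node(4,1) S=122.3333 payoff=34.3067 vs cont=34.3978 → 34.3978 [wait]  node(4,2) S=151.4700 payoff=5.1700 vs cont=13.6995 → 13.6995 [wait]  node(4,3) S=187.5463 payoff=0.0000 vs cont=2.5799 → 2.5799 [wait]  node(4,4) S=232.2150 payoff=0.0000 vs cont=0.0000 → 0.0000 [wait]  ⇒ S*(4)=98.8014
t_3: node(3,0) S=109.9395 payoff=46.7005 vs cont=45.9718 → 46.7005 [stop]  node(3,1) S=136.1243 payoff=20.5157 vs cont=24.0017 → 24.0017 [wait]  node(3,2) S=168.5456 payoff=0.0000 vs cont=8.1381 → 8.1381 [wait]  node(3,3) S=208.6889 payoff=0.0000 vs cont=1.2926 → 1.2926 [wait]  ⇒ S*(3)=109.9395
t_2: node(2,0) S=122.3333 payoff=34.3067 vs cont=35.2554 → 35.2554 [wait]  node(2,1) S=151.4700 payoff=5.1700 vs cont=16.0457 → 16.0457 [wait]  node(2,2) S=187.5463 payoff=0.0000 vs cont=4.7158 → 4.7158 [wait]  ⇒ S*(2)=-
t_1: node(1,0) S=136.1243 payoff=20.5157 vs cont=25.5905 → 25.5905 [wait]  node(1,1) S=168.5456 payoff=0.0000 vs cont=10.3688 → 10.3688 [wait]  ⇒ S*(1)=-
t_0: node(0,0) S=151.4700 payoff=5.1700 vs cont=17.9438 → 17.9438 [wait]  ⇒ S*(0)=-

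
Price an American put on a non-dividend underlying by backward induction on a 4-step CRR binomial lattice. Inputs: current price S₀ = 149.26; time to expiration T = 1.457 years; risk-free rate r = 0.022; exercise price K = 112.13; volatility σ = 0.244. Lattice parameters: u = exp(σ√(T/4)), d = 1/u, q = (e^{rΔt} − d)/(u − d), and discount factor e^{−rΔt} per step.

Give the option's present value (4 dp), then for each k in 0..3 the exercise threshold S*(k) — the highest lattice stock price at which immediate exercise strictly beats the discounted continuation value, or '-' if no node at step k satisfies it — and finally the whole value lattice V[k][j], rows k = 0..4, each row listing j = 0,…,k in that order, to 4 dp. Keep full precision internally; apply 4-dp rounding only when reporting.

Δt=0.36425  u=1.15866  d=0.86307  q=0.49047  discount=0.99202
step 4 (expiry): payoffs max(K−S,0) = 29.3122 0.9482 0.0000 0.0000 0.0000
step 3: (k=3,j=0): S=95.9574, (K−S)⁺=16.1726, hold=15.2776 ⇒ V=16.1726 exercise | (k=3,j=1): S=128.8216, (K−S)⁺=0.0000, hold=0.4793 ⇒ V=0.4793 continue | (k=3,j=2): S=172.9412, (K−S)⁺=0.0000, hold=0.0000 ⇒ V=0.0000 continue | (k=3,j=3): S=232.1711, (K−S)⁺=0.0000, hold=0.0000 ⇒ V=0.0000 continue  boundary S*=95.9574
step 2: (k=2,j=0): S=111.1818, (K−S)⁺=0.9482, hold=8.4078 ⇒ V=8.4078 continue | (k=2,j=1): S=149.2600, (K−S)⁺=0.0000, hold=0.2423 ⇒ V=0.2423 continue | (k=2,j=2): S=200.3795, (K−S)⁺=0.0000, hold=0.0000 ⇒ V=0.0000 continue  boundary S*=-
step 1: (k=1,j=0): S=128.8216, (K−S)⁺=0.0000, hold=4.3677 ⇒ V=4.3677 continue | (k=1,j=1): S=172.9412, (K−S)⁺=0.0000, hold=0.1225 ⇒ V=0.1225 continue  boundary S*=-
step 0: (k=0,j=0): S=149.2600, (K−S)⁺=0.0000, hold=2.2673 ⇒ V=2.2673 continue  boundary S*=-

price = 2.2673
boundary = - - - 95.9574
tree:
2.2673
4.3677 0.1225
8.4078 0.2423 0.0000
16.1726 0.4793 0.0000 0.0000
29.3122 0.9482 0.0000 0.0000 0.0000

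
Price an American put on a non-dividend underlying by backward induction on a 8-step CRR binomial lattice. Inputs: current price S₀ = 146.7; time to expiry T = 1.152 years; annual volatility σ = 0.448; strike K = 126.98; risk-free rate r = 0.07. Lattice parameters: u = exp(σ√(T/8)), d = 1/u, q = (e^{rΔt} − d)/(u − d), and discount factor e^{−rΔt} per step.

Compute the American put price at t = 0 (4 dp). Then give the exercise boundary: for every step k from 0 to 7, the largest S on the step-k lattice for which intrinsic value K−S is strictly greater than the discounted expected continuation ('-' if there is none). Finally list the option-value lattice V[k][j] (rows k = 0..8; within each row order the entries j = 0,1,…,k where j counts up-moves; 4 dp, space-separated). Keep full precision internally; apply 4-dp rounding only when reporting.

price = 14.0909
boundary = - - - - 74.3195 62.7005 74.3195 88.0916
tree:
14.0909
20.5476 7.5893
29.1114 11.9631 3.1445
39.8961 18.3677 5.4721 0.7604
52.6605 27.2935 9.3568 1.4980 0.0000
64.2795 38.9175 15.6289 2.9512 0.0000 0.0000
74.0820 52.6605 25.2647 5.8139 0.0000 0.0000 0.0000
82.3520 64.2795 38.8884 11.4536 0.0000 0.0000 0.0000 0.0000
89.3291 74.0820 52.6605 22.5641 0.0000 0.0000 0.0000 0.0000 0.0000

Δt=0.14400, u=1.18531, d=0.84366, q=0.48725, disc=e^(-rΔt)=0.98997
k=8 terminal: V=max(K-S,0) → 89.3291 74.0820 52.6605 22.5641 0.0000 0.0000 0.0000 0.0000 0.0000
k=7: j=0 S=44.6280 intr=82.3520 cont=81.0785 V=82.3520[EX]; j=1 S=62.7005 intr=64.2795 cont=63.0060 V=64.2795[EX]; j=2 S=88.0916 intr=38.8884 cont=37.6148 V=38.8884[EX]; j=3 S=123.7651 intr=3.2149 cont=11.4536 V=11.4536[hold]; j=4 S=173.8849 intr=0.0000 cont=0.0000 V=0.0000[hold]; j=5 S=244.3012 intr=0.0000 cont=0.0000 V=0.0000[hold]; j=6 S=343.2331 intr=0.0000 cont=0.0000 V=0.0000[hold]; j=7 S=482.2285 intr=0.0000 cont=0.0000 V=0.0000[hold]  S*(7)=88.0916
k=6: j=0 S=52.8980 intr=74.0820 cont=72.8085 V=74.0820[EX]; j=1 S=74.3195 intr=52.6605 cont=51.3870 V=52.6605[EX]; j=2 S=104.4159 intr=22.5641 cont=25.2647 V=25.2647[hold]; j=3 S=146.7000 intr=0.0000 cont=5.8139 V=5.8139[hold]; j=4 S=206.1075 intr=0.0000 cont=0.0000 V=0.0000[hold]; j=5 S=289.5726 intr=0.0000 cont=0.0000 V=0.0000[hold]; j=6 S=406.8376 intr=0.0000 cont=0.0000 V=0.0000[hold]  S*(6)=74.3195
k=5: j=0 S=62.7005 intr=64.2795 cont=63.0060 V=64.2795[EX]; j=1 S=88.0916 intr=38.8884 cont=38.9175 V=38.9175[hold]; j=2 S=123.7651 intr=3.2149 cont=15.6289 V=15.6289[hold]; j=3 S=173.8849 intr=0.0000 cont=2.9512 V=2.9512[hold]; j=4 S=244.3012 intr=0.0000 cont=0.0000 V=0.0000[hold]; j=5 S=343.2331 intr=0.0000 cont=0.0000 V=0.0000[hold]  S*(5)=62.7005
k=4: j=0 S=74.3195 intr=52.6605 cont=51.4010 V=52.6605[EX]; j=1 S=104.4159 intr=22.5641 cont=27.2935 V=27.2935[hold]; j=2 S=146.7000 intr=0.0000 cont=9.3568 V=9.3568[hold]; j=3 S=206.1075 intr=0.0000 cont=1.4980 V=1.4980[hold]; j=4 S=289.5726 intr=0.0000 cont=0.0000 V=0.0000[hold]  S*(4)=74.3195
k=3: j=0 S=88.0916 intr=38.8884 cont=39.8961 V=39.8961[hold]; j=1 S=123.7651 intr=3.2149 cont=18.3677 V=18.3677[hold]; j=2 S=173.8849 intr=0.0000 cont=5.4721 V=5.4721[hold]; j=3 S=244.3012 intr=0.0000 cont=0.7604 V=0.7604[hold]  S*(3)=-
k=2: j=0 S=104.4159 intr=22.5641 cont=29.1114 V=29.1114[hold]; j=1 S=146.7000 intr=0.0000 cont=11.9631 V=11.9631[hold]; j=2 S=206.1075 intr=0.0000 cont=3.1445 V=3.1445[hold]  S*(2)=-
k=1: j=0 S=123.7651 intr=3.2149 cont=20.5476 V=20.5476[hold]; j=1 S=173.8849 intr=0.0000 cont=7.5893 V=7.5893[hold]  S*(1)=-
k=0: j=0 S=146.7000 intr=0.0000 cont=14.0909 V=14.0909[hold]  S*(0)=-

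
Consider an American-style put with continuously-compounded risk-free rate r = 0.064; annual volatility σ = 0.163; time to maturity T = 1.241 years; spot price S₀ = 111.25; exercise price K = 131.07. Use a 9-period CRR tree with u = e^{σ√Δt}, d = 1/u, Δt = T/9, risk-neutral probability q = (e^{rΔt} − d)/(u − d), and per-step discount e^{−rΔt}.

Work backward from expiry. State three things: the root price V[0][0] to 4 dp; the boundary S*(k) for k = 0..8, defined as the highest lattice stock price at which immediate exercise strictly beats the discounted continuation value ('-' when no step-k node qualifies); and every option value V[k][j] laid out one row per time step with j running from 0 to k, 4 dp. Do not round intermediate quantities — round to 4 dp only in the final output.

params: Δt=0.13789 u=1.06240 d=0.94127 q=0.55805 e^(-rΔt)=0.99121
t_9 payoffs: 66.5463 58.2429 48.8710 38.2931 26.3539 12.8784 0.0000 0.0000 0.0000 0.0000
t_8: node(8,0) S=68.5498 payoff=62.5202 vs cont=61.3686 → 62.5202 [stop]  node(8,1) S=77.3713 payoff=53.6987 vs cont=52.5472 → 53.6987 [stop]  node(8,2) S=87.3279 payoff=43.7421 vs cont=42.5905 → 43.7421 [stop]  node(8,3) S=98.5659 payoff=32.5041 vs cont=31.3525 → 32.5041 [stop]  node(8,4) S=111.2500 payoff=19.8200 vs cont=18.6684 → 19.8200 [stop]  node(8,5) S=125.5664 payoff=5.5036 vs cont=5.6416 → 5.6416 [wait]  node(8,6) S=141.7252 payoff=0.0000 vs cont=0.0000 → 0.0000 [wait]  node(8,7) S=159.9633 payoff=0.0000 vs cont=0.0000 → 0.0000 [wait]  node(8,8) S=180.5485 payoff=0.0000 vs cont=0.0000 → 0.0000 [wait]  ⇒ S*(8)=111.2500
t_7: node(7,0) S=72.8271 payoff=58.2429 vs cont=57.0913 → 58.2429 [stop]  node(7,1) S=82.1990 payoff=48.8710 vs cont=47.7194 → 48.8710 [stop]  node(7,2) S=92.7769 payoff=38.2931 vs cont=37.1415 → 38.2931 [stop]  node(7,3) S=104.7161 payoff=26.3539 vs cont=25.2024 → 26.3539 [stop]  node(7,4) S=118.1916 payoff=12.8784 vs cont=11.8031 → 12.8784 [stop]  node(7,5) S=133.4013 payoff=0.0000 vs cont=2.4714 → 2.4714 [wait]  node(7,6) S=150.5683 payoff=0.0000 vs cont=0.0000 → 0.0000 [wait]  node(7,7) S=169.9445 payoff=0.0000 vs cont=0.0000 → 0.0000 [wait]  ⇒ S*(7)=118.1916
t_6: node(6,0) S=77.3713 payoff=53.6987 vs cont=52.5472 → 53.6987 [stop]  node(6,1) S=87.3279 payoff=43.7421 vs cont=42.5905 → 43.7421 [stop]  node(6,2) S=98.5659 payoff=32.5041 vs cont=31.3525 → 32.5041 [stop]  node(6,3) S=111.2500 payoff=19.8200 vs cont=18.6684 → 19.8200 [stop]  node(6,4) S=125.5664 payoff=5.5036 vs cont=7.0086 → 7.0086 [wait]  node(6,5) S=141.7252 payoff=0.0000 vs cont=1.0826 → 1.0826 [wait]  node(6,6) S=159.9633 payoff=0.0000 vs cont=0.0000 → 0.0000 [wait]  ⇒ S*(6)=111.2500
t_5: node(5,0) S=82.1990 payoff=48.8710 vs cont=47.7194 → 48.8710 [stop]  node(5,1) S=92.7769 payoff=38.2931 vs cont=37.1415 → 38.2931 [stop]  node(5,2) S=104.7161 payoff=26.3539 vs cont=25.2024 → 26.3539 [stop]  node(5,3) S=118.1916 payoff=12.8784 vs cont=12.5593 → 12.8784 [stop]  node(5,4) S=133.4013 payoff=0.0000 vs cont=3.6691 → 3.6691 [wait]  node(5,5) S=150.5683 payoff=0.0000 vs cont=0.4743 → 0.4743 [wait]  ⇒ S*(5)=118.1916
t_4: node(4,0) S=87.3279 payoff=43.7421 vs cont=42.5905 → 43.7421 [stop]  node(4,1) S=98.5659 payoff=32.5041 vs cont=31.3525 → 32.5041 [stop]  node(4,2) S=111.2500 payoff=19.8200 vs cont=18.6684 → 19.8200 [stop]  node(4,3) S=125.5664 payoff=5.5036 vs cont=7.6711 → 7.6711 [wait]  node(4,4) S=141.7252 payoff=0.0000 vs cont=1.8696 → 1.8696 [wait]  ⇒ S*(4)=111.2500
t_3: node(3,0) S=92.7769 payoff=38.2931 vs cont=37.1415 → 38.2931 [stop]  node(3,1) S=104.7161 payoff=26.3539 vs cont=25.2024 → 26.3539 [stop]  node(3,2) S=118.1916 payoff=12.8784 vs cont=12.9257 → 12.9257 [wait]  node(3,3) S=133.4013 payoff=0.0000 vs cont=4.3947 → 4.3947 [wait]  ⇒ S*(3)=104.7161
t_2: node(2,0) S=98.5659 payoff=32.5041 vs cont=31.3525 → 32.5041 [stop]  node(2,1) S=111.2500 payoff=19.8200 vs cont=18.6946 → 19.8200 [stop]  node(2,2) S=125.5664 payoff=5.5036 vs cont=8.0932 → 8.0932 [wait]  ⇒ S*(2)=111.2500
t_1: node(1,0) S=104.7161 payoff=26.3539 vs cont=25.2024 → 26.3539 [stop]  node(1,1) S=118.1916 payoff=12.8784 vs cont=13.1592 → 13.1592 [wait]  ⇒ S*(1)=104.7161
t_0: node(0,0) S=111.2500 payoff=19.8200 vs cont=18.8238 → 19.8200 [stop]  ⇒ S*(0)=111.2500

price = 19.8200
boundary = 111.2500 104.7161 111.2500 104.7161 111.2500 118.1916 111.2500 118.1916 111.2500
tree:
19.8200
26.3539 13.1592
32.5041 19.8200 8.0932
38.2931 26.3539 12.9257 4.3947
43.7421 32.5041 19.8200 7.6711 1.8696
48.8710 38.2931 26.3539 12.8784 3.6691 0.4743
53.6987 43.7421 32.5041 19.8200 7.0086 1.0826 0.0000
58.2429 48.8710 38.2931 26.3539 12.8784 2.4714 0.0000 0.0000
62.5202 53.6987 43.7421 32.5041 19.8200 5.6416 0.0000 0.0000 0.0000
66.5463 58.2429 48.8710 38.2931 26.3539 12.8784 0.0000 0.0000 0.0000 0.0000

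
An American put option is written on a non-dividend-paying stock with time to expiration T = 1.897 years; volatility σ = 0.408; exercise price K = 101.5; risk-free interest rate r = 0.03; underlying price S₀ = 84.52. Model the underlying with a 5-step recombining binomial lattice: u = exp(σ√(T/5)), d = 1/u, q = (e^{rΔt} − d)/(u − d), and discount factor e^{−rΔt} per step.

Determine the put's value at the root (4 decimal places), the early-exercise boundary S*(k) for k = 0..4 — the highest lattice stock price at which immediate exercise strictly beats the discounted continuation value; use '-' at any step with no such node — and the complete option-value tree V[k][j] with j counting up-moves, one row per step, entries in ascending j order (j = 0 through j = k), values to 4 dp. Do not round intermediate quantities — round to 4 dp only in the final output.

price = 27.0034
boundary = - - 51.1299 65.7381 51.1299
tree:
27.0034
37.6820 15.1415
50.3701 23.7272 5.4410
61.7321 35.7619 10.1920 0.0000
70.5693 50.3701 19.0915 0.0000 0.0000
77.4426 61.7321 35.7619 0.0000 0.0000 0.0000

params: Δt=0.37940 u=1.28571 d=0.77778 q=0.46004 e^(-rΔt)=0.98868
t_5 payoffs: 77.4426 61.7321 35.7619 0.0000 0.0000 0.0000
t_4: node(4,0) S=30.9307 payoff=70.5693 vs cont=69.4205 → 70.5693 [stop]  node(4,1) S=51.1299 payoff=50.3701 vs cont=49.2214 → 50.3701 [stop]  node(4,2) S=84.5200 payoff=16.9800 vs cont=19.0915 → 19.0915 [wait]  node(4,3) S=139.7153 payoff=0.0000 vs cont=0.0000 → 0.0000 [wait]  node(4,4) S=230.9557 payoff=0.0000 vs cont=0.0000 → 0.0000 [wait]  ⇒ S*(4)=51.1299
t_3: node(3,0) S=39.7679 payoff=61.7321 vs cont=60.5834 → 61.7321 [stop]  node(3,1) S=65.7381 payoff=35.7619 vs cont=35.5736 → 35.7619 [stop]  node(3,2) S=108.6680 payoff=0.0000 vs cont=10.1920 → 10.1920 [wait]  node(3,3) S=179.6331 payoff=0.0000 vs cont=0.0000 → 0.0000 [wait]  ⇒ S*(3)=65.7381
t_2: node(2,0) S=51.1299 payoff=50.3701 vs cont=49.2214 → 50.3701 [stop]  node(2,1) S=84.5200 payoff=16.9800 vs cont=23.7272 → 23.7272 [wait]  node(2,2) S=139.7153 payoff=0.0000 vs cont=5.4410 → 5.4410 [wait]  ⇒ S*(2)=51.1299
t_1: node(1,0) S=65.7381 payoff=35.7619 vs cont=37.6820 → 37.6820 [wait]  node(1,1) S=108.6680 payoff=0.0000 vs cont=15.1415 → 15.1415 [wait]  ⇒ S*(1)=-
t_0: node(0,0) S=84.5200 payoff=16.9800 vs cont=27.0034 → 27.0034 [wait]  ⇒ S*(0)=-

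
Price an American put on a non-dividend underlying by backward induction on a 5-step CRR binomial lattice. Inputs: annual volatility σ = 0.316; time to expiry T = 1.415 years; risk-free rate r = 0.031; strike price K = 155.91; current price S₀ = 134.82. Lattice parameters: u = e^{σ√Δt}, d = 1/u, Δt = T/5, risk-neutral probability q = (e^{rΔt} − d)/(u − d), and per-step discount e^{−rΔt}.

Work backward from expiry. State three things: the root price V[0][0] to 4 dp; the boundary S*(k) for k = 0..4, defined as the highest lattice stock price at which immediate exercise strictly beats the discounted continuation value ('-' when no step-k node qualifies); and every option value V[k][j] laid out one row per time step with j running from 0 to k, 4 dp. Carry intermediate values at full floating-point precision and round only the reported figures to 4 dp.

Δt=0.28300, u=1.18306, d=0.84527, q=0.48416, disc=e^(-rΔt)=0.99127
k=5 terminal: V=max(K-S,0) → 97.7373 74.4896 41.9513 0.0000 0.0000 0.0000
k=4: j=0 S=68.8218 intr=87.0882 cont=85.7263 V=87.0882[EX]; j=1 S=96.3253 intr=59.5847 cont=58.2229 V=59.5847[EX]; j=2 S=134.8200 intr=21.0900 cont=21.4512 V=21.4512[hold]; j=3 S=188.6985 intr=0.0000 cont=0.0000 V=0.0000[hold]; j=4 S=264.1085 intr=0.0000 cont=0.0000 V=0.0000[hold]  S*(4)=96.3253
k=3: j=0 S=81.4204 intr=74.4896 cont=73.1278 V=74.4896[EX]; j=1 S=113.9587 intr=41.9513 cont=40.7629 V=41.9513[EX]; j=2 S=159.5002 intr=0.0000 cont=10.9688 V=10.9688[hold]; j=3 S=223.2417 intr=0.0000 cont=0.0000 V=0.0000[hold]  S*(3)=113.9587
k=2: j=0 S=96.3253 intr=59.5847 cont=58.2229 V=59.5847[EX]; j=1 S=134.8200 intr=21.0900 cont=26.7155 V=26.7155[hold]; j=2 S=188.6985 intr=0.0000 cont=5.6087 V=5.6087[hold]  S*(2)=96.3253
k=1: j=0 S=113.9587 intr=41.9513 cont=43.2894 V=43.2894[hold]; j=1 S=159.5002 intr=0.0000 cont=16.3524 V=16.3524[hold]  S*(1)=-
k=0: j=0 S=134.8200 intr=21.0900 cont=29.9834 V=29.9834[hold]  S*(0)=-

price = 29.9834
boundary = - - 96.3253 113.9587 96.3253
tree:
29.9834
43.2894 16.3524
59.5847 26.7155 5.6087
74.4896 41.9513 10.9688 0.0000
87.0882 59.5847 21.4512 0.0000 0.0000
97.7373 74.4896 41.9513 0.0000 0.0000 0.0000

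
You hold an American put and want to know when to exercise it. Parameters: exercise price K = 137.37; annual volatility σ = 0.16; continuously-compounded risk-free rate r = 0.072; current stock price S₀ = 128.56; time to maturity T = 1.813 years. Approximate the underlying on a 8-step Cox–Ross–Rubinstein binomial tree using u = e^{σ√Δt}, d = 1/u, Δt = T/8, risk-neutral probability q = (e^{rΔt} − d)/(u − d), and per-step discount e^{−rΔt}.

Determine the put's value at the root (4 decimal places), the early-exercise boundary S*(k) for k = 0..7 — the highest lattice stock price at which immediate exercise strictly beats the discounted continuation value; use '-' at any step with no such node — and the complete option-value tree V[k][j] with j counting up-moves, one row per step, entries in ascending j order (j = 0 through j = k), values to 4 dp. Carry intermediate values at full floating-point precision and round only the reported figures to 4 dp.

Δt=0.22662  u=1.07914  d=0.92666  q=0.58885  discount=0.98382
step 8 (expiry): payoffs max(K−S,0) = 67.4711 55.9691 42.5744 26.9756 8.8100 0.0000 0.0000 0.0000 0.0000
step 7: (k=7,j=0): S=75.4310, (K−S)⁺=61.9390, hold=59.7157 ⇒ V=61.9390 exercise | (k=7,j=1): S=87.8433, (K−S)⁺=49.5267, hold=47.3034 ⇒ V=49.5267 exercise | (k=7,j=2): S=102.2981, (K−S)⁺=35.0719, hold=32.8486 ⇒ V=35.0719 exercise | (k=7,j=3): S=119.1314, (K−S)⁺=18.2386, hold=16.0153 ⇒ V=18.2386 exercise | (k=7,j=4): S=138.7348, (K−S)⁺=0.0000, hold=3.5636 ⇒ V=3.5636 continue | (k=7,j=5): S=161.5639, (K−S)⁺=0.0000, hold=0.0000 ⇒ V=0.0000 continue | (k=7,j=6): S=188.1495, (K−S)⁺=0.0000, hold=0.0000 ⇒ V=0.0000 continue | (k=7,j=7): S=219.1099, (K−S)⁺=0.0000, hold=0.0000 ⇒ V=0.0000 continue  boundary S*=119.1314
step 6: (k=6,j=0): S=81.4009, (K−S)⁺=55.9691, hold=53.7458 ⇒ V=55.9691 exercise | (k=6,j=1): S=94.7956, (K−S)⁺=42.5744, hold=40.3511 ⇒ V=42.5744 exercise | (k=6,j=2): S=110.3944, (K−S)⁺=26.9756, hold=24.7523 ⇒ V=26.9756 exercise | (k=6,j=3): S=128.5600, (K−S)⁺=8.8100, hold=9.4418 ⇒ V=9.4418 continue | (k=6,j=4): S=149.7148, (K−S)⁺=0.0000, hold=1.4414 ⇒ V=1.4414 continue | (k=6,j=5): S=174.3507, (K−S)⁺=0.0000, hold=0.0000 ⇒ V=0.0000 continue | (k=6,j=6): S=203.0404, (K−S)⁺=0.0000, hold=0.0000 ⇒ V=0.0000 continue  boundary S*=110.3944
step 5: (k=5,j=0): S=87.8433, (K−S)⁺=49.5267, hold=47.3034 ⇒ V=49.5267 exercise | (k=5,j=1): S=102.2981, (K−S)⁺=35.0719, hold=32.8486 ⇒ V=35.0719 exercise | (k=5,j=2): S=119.1314, (K−S)⁺=18.2386, hold=16.3813 ⇒ V=18.2386 exercise | (k=5,j=3): S=138.7348, (K−S)⁺=0.0000, hold=4.6542 ⇒ V=4.6542 continue | (k=5,j=4): S=161.5639, (K−S)⁺=0.0000, hold=0.5831 ⇒ V=0.5831 continue | (k=5,j=5): S=188.1495, (K−S)⁺=0.0000, hold=0.0000 ⇒ V=0.0000 continue  boundary S*=119.1314
step 4: (k=4,j=0): S=94.7956, (K−S)⁺=42.5744, hold=40.3511 ⇒ V=42.5744 exercise | (k=4,j=1): S=110.3944, (K−S)⁺=26.9756, hold=24.7523 ⇒ V=26.9756 exercise | (k=4,j=2): S=128.5600, (K−S)⁺=8.8100, hold=10.0737 ⇒ V=10.0737 continue | (k=4,j=3): S=149.7148, (K−S)⁺=0.0000, hold=2.2204 ⇒ V=2.2204 continue | (k=4,j=4): S=174.3507, (K−S)⁺=0.0000, hold=0.2358 ⇒ V=0.2358 continue  boundary S*=110.3944
step 3: (k=3,j=0): S=102.2981, (K−S)⁺=35.0719, hold=32.8486 ⇒ V=35.0719 exercise | (k=3,j=1): S=119.1314, (K−S)⁺=18.2386, hold=16.7473 ⇒ V=18.2386 exercise | (k=3,j=2): S=138.7348, (K−S)⁺=0.0000, hold=5.3610 ⇒ V=5.3610 continue | (k=3,j=3): S=161.5639, (K−S)⁺=0.0000, hold=1.0348 ⇒ V=1.0348 continue  boundary S*=119.1314
step 2: (k=2,j=0): S=110.3944, (K−S)⁺=26.9756, hold=24.7523 ⇒ V=26.9756 exercise | (k=2,j=1): S=128.5600, (K−S)⁺=8.8100, hold=10.4831 ⇒ V=10.4831 continue | (k=2,j=2): S=149.7148, (K−S)⁺=0.0000, hold=2.7680 ⇒ V=2.7680 continue  boundary S*=110.3944
step 1: (k=1,j=0): S=119.1314, (K−S)⁺=18.2386, hold=16.9846 ⇒ V=18.2386 exercise | (k=1,j=1): S=138.7348, (K−S)⁺=0.0000, hold=5.8439 ⇒ V=5.8439 continue  boundary S*=119.1314
step 0: (k=0,j=0): S=128.5600, (K−S)⁺=8.8100, hold=10.7629 ⇒ V=10.7629 continue  boundary S*=-

price = 10.7629
boundary = - 119.1314 110.3944 119.1314 110.3944 119.1314 110.3944 119.1314
tree:
10.7629
18.2386 5.8439
26.9756 10.4831 2.7680
35.0719 18.2386 5.3610 1.0348
42.5744 26.9756 10.0737 2.2204 0.2358
49.5267 35.0719 18.2386 4.6542 0.5831 0.0000
55.9691 42.5744 26.9756 9.4418 1.4414 0.0000 0.0000
61.9390 49.5267 35.0719 18.2386 3.5636 0.0000 0.0000 0.0000
67.4711 55.9691 42.5744 26.9756 8.8100 0.0000 0.0000 0.0000 0.0000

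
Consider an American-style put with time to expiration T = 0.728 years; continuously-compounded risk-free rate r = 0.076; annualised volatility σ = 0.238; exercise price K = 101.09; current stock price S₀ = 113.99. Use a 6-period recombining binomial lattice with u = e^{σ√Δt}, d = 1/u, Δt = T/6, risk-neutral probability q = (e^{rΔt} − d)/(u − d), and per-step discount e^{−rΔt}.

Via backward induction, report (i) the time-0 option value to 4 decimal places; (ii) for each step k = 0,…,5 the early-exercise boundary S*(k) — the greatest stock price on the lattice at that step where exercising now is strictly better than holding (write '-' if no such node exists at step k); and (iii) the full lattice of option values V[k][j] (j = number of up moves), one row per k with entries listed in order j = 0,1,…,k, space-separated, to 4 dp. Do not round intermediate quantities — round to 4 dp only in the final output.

price = 2.6041
boundary = - - - - 81.8183 88.8903
tree:
2.6041
4.5247 0.9805
7.6422 1.8945 0.2033
12.4415 3.6048 0.4414 0.0000
19.2717 6.7226 0.9583 0.0000 0.0000
25.7811 12.1997 2.0804 0.0000 0.0000 0.0000
31.7726 19.2717 4.5163 0.0000 0.0000 0.0000 0.0000

Δt=0.12133  u=1.08644  d=0.92044  q=0.53510  discount=0.99082
step 6 (expiry): payoffs max(K−S,0) = 31.7726 19.2717 4.5163 0.0000 0.0000 0.0000 0.0000
step 5: (k=5,j=0): S=75.3089, (K−S)⁺=25.7811, hold=24.8532 ⇒ V=25.7811 exercise | (k=5,j=1): S=88.8903, (K−S)⁺=12.1997, hold=11.2718 ⇒ V=12.1997 exercise | (k=5,j=2): S=104.9211, (K−S)⁺=0.0000, hold=2.0804 ⇒ V=2.0804 continue | (k=5,j=3): S=123.8428, (K−S)⁺=0.0000, hold=0.0000 ⇒ V=0.0000 continue | (k=5,j=4): S=146.1770, (K−S)⁺=0.0000, hold=0.0000 ⇒ V=0.0000 continue | (k=5,j=5): S=172.5389, (K−S)⁺=0.0000, hold=0.0000 ⇒ V=0.0000 continue  boundary S*=88.8903
step 4: (k=4,j=0): S=81.8183, (K−S)⁺=19.2717, hold=18.3438 ⇒ V=19.2717 exercise | (k=4,j=1): S=96.5737, (K−S)⁺=4.5163, hold=6.7226 ⇒ V=6.7226 continue | (k=4,j=2): S=113.9900, (K−S)⁺=0.0000, hold=0.9583 ⇒ V=0.9583 continue | (k=4,j=3): S=134.5473, (K−S)⁺=0.0000, hold=0.0000 ⇒ V=0.0000 continue | (k=4,j=4): S=158.8119, (K−S)⁺=0.0000, hold=0.0000 ⇒ V=0.0000 continue  boundary S*=81.8183
step 3: (k=3,j=0): S=88.8903, (K−S)⁺=12.1997, hold=12.4415 ⇒ V=12.4415 continue | (k=3,j=1): S=104.9211, (K−S)⁺=0.0000, hold=3.6048 ⇒ V=3.6048 continue | (k=3,j=2): S=123.8428, (K−S)⁺=0.0000, hold=0.4414 ⇒ V=0.4414 continue | (k=3,j=3): S=146.1770, (K−S)⁺=0.0000, hold=0.0000 ⇒ V=0.0000 continue  boundary S*=-
step 2: (k=2,j=0): S=96.5737, (K−S)⁺=4.5163, hold=7.6422 ⇒ V=7.6422 continue | (k=2,j=1): S=113.9900, (K−S)⁺=0.0000, hold=1.8945 ⇒ V=1.8945 continue | (k=2,j=2): S=134.5473, (K−S)⁺=0.0000, hold=0.2033 ⇒ V=0.2033 continue  boundary S*=-
step 1: (k=1,j=0): S=104.9211, (K−S)⁺=0.0000, hold=4.5247 ⇒ V=4.5247 continue | (k=1,j=1): S=123.8428, (K−S)⁺=0.0000, hold=0.9805 ⇒ V=0.9805 continue  boundary S*=-
step 0: (k=0,j=0): S=113.9900, (K−S)⁺=0.0000, hold=2.6041 ⇒ V=2.6041 continue  boundary S*=-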